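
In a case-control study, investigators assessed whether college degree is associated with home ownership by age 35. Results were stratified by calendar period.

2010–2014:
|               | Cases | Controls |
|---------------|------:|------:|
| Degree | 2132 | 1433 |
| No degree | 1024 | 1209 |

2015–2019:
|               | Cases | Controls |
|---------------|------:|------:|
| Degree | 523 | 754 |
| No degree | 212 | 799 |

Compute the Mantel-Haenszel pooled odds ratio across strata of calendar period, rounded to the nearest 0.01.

OR_MH = Σ(aᵢdᵢ/nᵢ) / Σ(bᵢcᵢ/nᵢ), where nᵢ is the stratum total.
Stratum 1 (2010–2014): n = 5798; a·d/n = 2132·1209/5798 = 444.5650; b·c/n = 1433·1024/5798 = 253.0859
Stratum 2 (2015–2019): n = 2288; a·d/n = 523·799/2288 = 182.6385; b·c/n = 754·212/2288 = 69.8636
OR_MH = (444.5650 + 182.6385) / (253.0859 + 69.8636) = 627.2036 / 322.9495 = 1.94211

1.94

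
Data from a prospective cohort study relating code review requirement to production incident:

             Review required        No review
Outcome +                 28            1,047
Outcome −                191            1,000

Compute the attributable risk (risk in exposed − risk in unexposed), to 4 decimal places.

-0.3836

Reading the table with exposure as columns: a = 28 (Review required, case), b = 191 (Review required, non-case), c = 1047 (No review, case), d = 1000.
Risk in exposed = 28/219 = 0.127854; risk in unexposed = 1047/2047 = 0.511480.
Risk difference = 0.127854 − 0.511480 = -0.383626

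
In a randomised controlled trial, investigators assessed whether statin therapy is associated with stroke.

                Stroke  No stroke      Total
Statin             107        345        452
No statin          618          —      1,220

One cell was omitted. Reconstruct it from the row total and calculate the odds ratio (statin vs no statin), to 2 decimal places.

The missing cell is in the unexposed row: 1220 − 618 = 602.
So a = 107, b = 345, c = 618, d = 602.
OR = (a·d)/(b·c) = (107 × 602) / (345 × 618) = 64414 / 213210 = 0.30212

0.30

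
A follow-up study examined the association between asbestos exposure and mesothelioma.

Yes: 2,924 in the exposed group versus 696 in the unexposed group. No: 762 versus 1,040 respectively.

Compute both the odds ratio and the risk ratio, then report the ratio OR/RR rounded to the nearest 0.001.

From the description: a = 2924, b = 762, c = 696, d = 1040.
OR = (2924·1040)/(762·696) = 3040960/530352 = 5.73385
Risk in exposed = 2924/3686 = 0.79327; risk in unexposed = 696/1736 = 0.40092; RR = 1.97862
OR/RR = 5.73385 / 1.97862 = 2.89790
The outcome is not rare, so the OR lies further from 1 than the RR.

2.898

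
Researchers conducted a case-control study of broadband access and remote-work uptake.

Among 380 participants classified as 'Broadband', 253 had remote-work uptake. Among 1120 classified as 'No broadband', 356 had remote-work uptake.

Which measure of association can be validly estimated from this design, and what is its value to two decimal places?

4.28

From the description: a = 253, b = 127, c = 356, d = 764.
This is a case-control study: participants were sampled on outcome status, so risks in the source population cannot be estimated directly — relative risk is not valid here. The odds ratio is the appropriate measure.
OR = (a·d)/(b·c) = (253 × 764) / (127 × 356) = 193292 / 45212 = 4.27524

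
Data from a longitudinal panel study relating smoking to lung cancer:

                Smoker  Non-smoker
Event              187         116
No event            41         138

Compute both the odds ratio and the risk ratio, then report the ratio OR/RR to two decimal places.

3.02

Reading the table with exposure as columns: a = 187 (Smoker, case), b = 41 (Smoker, non-case), c = 116 (Non-smoker, case), d = 138.
OR = (187·138)/(41·116) = 25806/4756 = 5.42599
Risk in exposed = 187/228 = 0.82018; risk in unexposed = 116/254 = 0.45669; RR = 1.79590
OR/RR = 5.42599 / 1.79590 = 3.02132
The outcome is not rare, so the OR lies further from 1 than the RR.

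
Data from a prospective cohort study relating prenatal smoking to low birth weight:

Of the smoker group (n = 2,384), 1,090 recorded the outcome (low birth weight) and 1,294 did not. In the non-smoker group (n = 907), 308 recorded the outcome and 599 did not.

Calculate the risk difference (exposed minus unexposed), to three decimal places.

0.118

From the description: a = 1090, b = 1294, c = 308, d = 599.
Risk in exposed = 1090/2384 = 0.457215; risk in unexposed = 308/907 = 0.339581.
Risk difference = 0.457215 − 0.339581 = 0.117634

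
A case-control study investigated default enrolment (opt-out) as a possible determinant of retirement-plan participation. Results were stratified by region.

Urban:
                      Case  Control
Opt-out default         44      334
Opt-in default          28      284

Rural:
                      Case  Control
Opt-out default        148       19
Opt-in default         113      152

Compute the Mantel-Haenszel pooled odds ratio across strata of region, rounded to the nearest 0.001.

OR_MH = Σ(aᵢdᵢ/nᵢ) / Σ(bᵢcᵢ/nᵢ), where nᵢ is the stratum total.
Stratum 1 (Urban): n = 690; a·d/n = 44·284/690 = 18.1101; b·c/n = 334·28/690 = 13.5536
Stratum 2 (Rural): n = 432; a·d/n = 148·152/432 = 52.0741; b·c/n = 19·113/432 = 4.9699
OR_MH = (18.1101 + 52.0741) / (13.5536 + 4.9699) = 70.1842 / 18.5235 = 3.78892

3.789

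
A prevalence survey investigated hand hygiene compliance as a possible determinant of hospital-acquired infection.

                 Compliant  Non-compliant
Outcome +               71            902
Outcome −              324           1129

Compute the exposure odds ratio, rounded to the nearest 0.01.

0.27

Reading the table with exposure as columns: a = 71 (Compliant, case), b = 324 (Compliant, non-case), c = 902 (Non-compliant, case), d = 1129.
OR = (a·d)/(b·c) = (71 × 1129) / (324 × 902) = 80159 / 292248 = 0.27428
Exposure is associated with lower odds of hospital-acquired infection (OR = 0.27 < 1).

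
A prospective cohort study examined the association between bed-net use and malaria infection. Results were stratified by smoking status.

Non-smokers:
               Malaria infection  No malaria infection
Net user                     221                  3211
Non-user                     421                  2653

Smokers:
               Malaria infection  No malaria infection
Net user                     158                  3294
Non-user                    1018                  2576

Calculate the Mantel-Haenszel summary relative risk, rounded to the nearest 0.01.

0.26

RR_MH = Σ(aᵢ·n₀ᵢ/nᵢ) / Σ(cᵢ·n₁ᵢ/nᵢ), with n₁ᵢ = aᵢ+bᵢ (exposed), n₀ᵢ = cᵢ+dᵢ (unexposed), nᵢ = n₁ᵢ+n₀ᵢ.
Stratum 1 (Non-smokers): n₁ = 3432, n₀ = 3074, n = 6506; a·n₀/n = 221·3074/6506 = 104.4196; c·n₁/n = 421·3432/6506 = 222.0830
Stratum 2 (Smokers): n₁ = 3452, n₀ = 3594, n = 7046; a·n₀/n = 158·3594/7046 = 80.5921; c·n₁/n = 1018·3452/7046 = 498.7420
RR_MH = (104.4196 + 80.5921) / (222.0830 + 498.7420) = 185.0117 / 720.8250 = 0.25667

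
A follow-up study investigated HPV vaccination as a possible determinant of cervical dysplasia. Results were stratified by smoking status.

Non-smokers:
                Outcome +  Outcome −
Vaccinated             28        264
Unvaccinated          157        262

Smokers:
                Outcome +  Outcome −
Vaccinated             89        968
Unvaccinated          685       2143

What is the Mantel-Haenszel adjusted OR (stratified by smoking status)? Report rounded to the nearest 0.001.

OR_MH = Σ(aᵢdᵢ/nᵢ) / Σ(bᵢcᵢ/nᵢ), where nᵢ is the stratum total.
Stratum 1 (Non-smokers): n = 711; a·d/n = 28·262/711 = 10.3179; b·c/n = 264·157/711 = 58.2954
Stratum 2 (Smokers): n = 3885; a·d/n = 89·2143/3885 = 49.0932; b·c/n = 968·685/3885 = 170.6770
OR_MH = (10.3179 + 49.0932) / (58.2954 + 170.6770) = 59.4110 / 228.9723 = 0.25947

0.259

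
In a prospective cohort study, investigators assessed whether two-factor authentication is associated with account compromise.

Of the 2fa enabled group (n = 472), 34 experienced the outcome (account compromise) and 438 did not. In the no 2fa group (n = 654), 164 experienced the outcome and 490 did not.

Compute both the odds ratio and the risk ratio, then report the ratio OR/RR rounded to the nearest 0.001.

From the description: a = 34, b = 438, c = 164, d = 490.
OR = (34·490)/(438·164) = 16660/71832 = 0.23193
Risk in exposed = 34/472 = 0.07203; risk in unexposed = 164/654 = 0.25076; RR = 0.28726
OR/RR = 0.23193 / 0.28726 = 0.80740
The outcome is not rare, so the OR lies further from 1 than the RR.

0.807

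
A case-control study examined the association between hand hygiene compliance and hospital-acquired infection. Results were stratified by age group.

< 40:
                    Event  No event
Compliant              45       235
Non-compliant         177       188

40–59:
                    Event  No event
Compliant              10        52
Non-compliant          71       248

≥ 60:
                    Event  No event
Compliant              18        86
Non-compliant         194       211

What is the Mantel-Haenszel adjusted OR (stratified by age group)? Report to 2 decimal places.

OR_MH = Σ(aᵢdᵢ/nᵢ) / Σ(bᵢcᵢ/nᵢ), where nᵢ is the stratum total.
Stratum 1 (< 40): n = 645; a·d/n = 45·188/645 = 13.1163; b·c/n = 235·177/645 = 64.4884
Stratum 2 (40–59): n = 381; a·d/n = 10·248/381 = 6.5092; b·c/n = 52·71/381 = 9.6903
Stratum 3 (≥ 60): n = 509; a·d/n = 18·211/509 = 7.4617; b·c/n = 86·194/509 = 32.7780
OR_MH = (13.1163 + 6.5092 + 7.4617) / (64.4884 + 9.6903 + 32.7780) = 27.0872 / 106.9567 = 0.25325

0.25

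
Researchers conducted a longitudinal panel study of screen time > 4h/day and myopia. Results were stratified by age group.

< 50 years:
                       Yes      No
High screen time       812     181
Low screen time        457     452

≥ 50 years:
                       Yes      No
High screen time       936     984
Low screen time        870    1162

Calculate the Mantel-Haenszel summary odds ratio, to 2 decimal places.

1.80

OR_MH = Σ(aᵢdᵢ/nᵢ) / Σ(bᵢcᵢ/nᵢ), where nᵢ is the stratum total.
Stratum 1 (< 50 years): n = 1902; a·d/n = 812·452/1902 = 192.9674; b·c/n = 181·457/1902 = 43.4895
Stratum 2 (≥ 50 years): n = 3952; a·d/n = 936·1162/3952 = 275.2105; b·c/n = 984·870/3952 = 216.6194
OR_MH = (192.9674 + 275.2105) / (43.4895 + 216.6194) = 468.1779 / 260.1089 = 1.79993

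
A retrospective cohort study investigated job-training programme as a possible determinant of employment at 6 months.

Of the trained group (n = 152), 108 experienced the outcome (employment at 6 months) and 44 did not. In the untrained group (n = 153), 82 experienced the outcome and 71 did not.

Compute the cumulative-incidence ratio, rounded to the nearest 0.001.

1.326

From the description: a = 108, b = 44, c = 82, d = 71.
Risk in exposed = 108/152 = 0.71053; risk in unexposed = 82/153 = 0.53595.
RR = 0.71053 / 0.53595 = 1.32574
The risk among the exposed is 1.33 times that among the unexposed.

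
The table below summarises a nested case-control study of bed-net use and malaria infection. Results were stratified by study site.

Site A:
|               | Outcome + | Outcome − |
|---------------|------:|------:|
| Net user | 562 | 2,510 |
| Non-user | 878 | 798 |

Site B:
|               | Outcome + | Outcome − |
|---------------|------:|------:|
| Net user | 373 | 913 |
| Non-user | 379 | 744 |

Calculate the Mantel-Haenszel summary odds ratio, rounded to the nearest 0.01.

0.34

OR_MH = Σ(aᵢdᵢ/nᵢ) / Σ(bᵢcᵢ/nᵢ), where nᵢ is the stratum total.
Stratum 1 (Site A): n = 4748; a·d/n = 562·798/4748 = 94.4558; b·c/n = 2510·878/4748 = 464.1491
Stratum 2 (Site B): n = 2409; a·d/n = 373·744/2409 = 115.1980; b·c/n = 913·379/2409 = 143.6393
OR_MH = (94.4558 + 115.1980) / (464.1491 + 143.6393) = 209.6538 / 607.7884 = 0.34495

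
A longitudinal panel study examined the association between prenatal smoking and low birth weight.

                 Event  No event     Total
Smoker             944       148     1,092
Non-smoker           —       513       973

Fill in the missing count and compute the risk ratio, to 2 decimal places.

The missing cell is in the unexposed row: 973 − 513 = 460.
So a = 944, b = 148, c = 460, d = 513.
RR = [a/(a+b)] / [c/(c+d)] = (944/1092) / (460/973) = 0.86447/0.47276 = 1.82854

1.83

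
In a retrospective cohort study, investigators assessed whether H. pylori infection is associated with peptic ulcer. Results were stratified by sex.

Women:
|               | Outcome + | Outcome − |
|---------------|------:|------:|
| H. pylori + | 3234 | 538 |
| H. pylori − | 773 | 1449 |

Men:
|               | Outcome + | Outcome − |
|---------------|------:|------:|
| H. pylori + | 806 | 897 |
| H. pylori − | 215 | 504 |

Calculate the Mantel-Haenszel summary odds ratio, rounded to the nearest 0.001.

6.372

OR_MH = Σ(aᵢdᵢ/nᵢ) / Σ(bᵢcᵢ/nᵢ), where nᵢ is the stratum total.
Stratum 1 (Women): n = 5994; a·d/n = 3234·1449/5994 = 781.7928; b·c/n = 538·773/5994 = 69.3817
Stratum 2 (Men): n = 2422; a·d/n = 806·504/2422 = 167.7225; b·c/n = 897·215/2422 = 79.6263
OR_MH = (781.7928 + 167.7225) / (69.3817 + 79.6263) = 949.5153 / 149.0081 = 6.37224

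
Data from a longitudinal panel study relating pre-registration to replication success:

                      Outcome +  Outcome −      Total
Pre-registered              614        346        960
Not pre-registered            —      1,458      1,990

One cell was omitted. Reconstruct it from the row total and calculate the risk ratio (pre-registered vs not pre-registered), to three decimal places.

2.392

The missing cell is in the unexposed row: 1990 − 1458 = 532.
So a = 614, b = 346, c = 532, d = 1458.
RR = [a/(a+b)] / [c/(c+d)] = (614/960) / (532/1990) = 0.63958/0.26734 = 2.39243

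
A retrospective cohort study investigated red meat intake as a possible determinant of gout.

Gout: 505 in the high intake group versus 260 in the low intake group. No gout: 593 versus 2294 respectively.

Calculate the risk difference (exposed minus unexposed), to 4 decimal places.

0.3581

From the description: a = 505, b = 593, c = 260, d = 2294.
Risk in exposed = 505/1098 = 0.459927; risk in unexposed = 260/2554 = 0.101801.
Risk difference = 0.459927 − 0.101801 = 0.358126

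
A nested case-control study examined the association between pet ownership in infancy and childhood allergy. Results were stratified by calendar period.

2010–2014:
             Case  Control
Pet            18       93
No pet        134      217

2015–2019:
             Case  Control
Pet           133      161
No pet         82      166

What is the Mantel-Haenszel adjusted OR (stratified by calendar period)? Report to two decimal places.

0.96

OR_MH = Σ(aᵢdᵢ/nᵢ) / Σ(bᵢcᵢ/nᵢ), where nᵢ is the stratum total.
Stratum 1 (2010–2014): n = 462; a·d/n = 18·217/462 = 8.4545; b·c/n = 93·134/462 = 26.9740
Stratum 2 (2015–2019): n = 542; a·d/n = 133·166/542 = 40.7343; b·c/n = 161·82/542 = 24.3579
OR_MH = (8.4545 + 40.7343) / (26.9740 + 24.3579) = 49.1889 / 51.3320 = 0.95825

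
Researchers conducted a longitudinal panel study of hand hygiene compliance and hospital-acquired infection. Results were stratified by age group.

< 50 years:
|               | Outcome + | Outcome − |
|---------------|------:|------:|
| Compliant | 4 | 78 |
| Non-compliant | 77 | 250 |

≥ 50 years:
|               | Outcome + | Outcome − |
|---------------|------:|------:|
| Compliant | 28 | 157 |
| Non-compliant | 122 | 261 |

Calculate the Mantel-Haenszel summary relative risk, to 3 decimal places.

RR_MH = Σ(aᵢ·n₀ᵢ/nᵢ) / Σ(cᵢ·n₁ᵢ/nᵢ), with n₁ᵢ = aᵢ+bᵢ (exposed), n₀ᵢ = cᵢ+dᵢ (unexposed), nᵢ = n₁ᵢ+n₀ᵢ.
Stratum 1 (< 50 years): n₁ = 82, n₀ = 327, n = 409; a·n₀/n = 4·327/409 = 3.1980; c·n₁/n = 77·82/409 = 15.4377
Stratum 2 (≥ 50 years): n₁ = 185, n₀ = 383, n = 568; a·n₀/n = 28·383/568 = 18.8803; c·n₁/n = 122·185/568 = 39.7359
RR_MH = (3.1980 + 18.8803) / (15.4377 + 39.7359) = 22.0783 / 55.1736 = 0.40016

0.400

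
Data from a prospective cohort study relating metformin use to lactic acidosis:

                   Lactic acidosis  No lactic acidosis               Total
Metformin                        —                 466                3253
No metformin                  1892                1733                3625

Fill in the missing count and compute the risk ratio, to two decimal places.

The missing cell is in the exposed row: 3253 − 466 = 2787.
So a = 2787, b = 466, c = 1892, d = 1733.
RR = [a/(a+b)] / [c/(c+d)] = (2787/3253) / (1892/3625) = 0.85675/0.52193 = 1.64150

1.64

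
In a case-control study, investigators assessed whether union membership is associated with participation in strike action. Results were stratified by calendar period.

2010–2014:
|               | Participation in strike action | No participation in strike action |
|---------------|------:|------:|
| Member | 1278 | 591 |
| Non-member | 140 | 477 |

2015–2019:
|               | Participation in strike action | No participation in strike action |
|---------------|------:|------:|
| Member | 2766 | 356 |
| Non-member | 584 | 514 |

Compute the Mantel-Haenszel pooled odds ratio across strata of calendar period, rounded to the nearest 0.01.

7.05

OR_MH = Σ(aᵢdᵢ/nᵢ) / Σ(bᵢcᵢ/nᵢ), where nᵢ is the stratum total.
Stratum 1 (2010–2014): n = 2486; a·d/n = 1278·477/2486 = 245.2156; b·c/n = 591·140/2486 = 33.2824
Stratum 2 (2015–2019): n = 4220; a·d/n = 2766·514/4220 = 336.9014; b·c/n = 356·584/4220 = 49.2664
OR_MH = (245.2156 + 336.9014) / (33.2824 + 49.2664) = 582.1170 / 82.5487 = 7.05180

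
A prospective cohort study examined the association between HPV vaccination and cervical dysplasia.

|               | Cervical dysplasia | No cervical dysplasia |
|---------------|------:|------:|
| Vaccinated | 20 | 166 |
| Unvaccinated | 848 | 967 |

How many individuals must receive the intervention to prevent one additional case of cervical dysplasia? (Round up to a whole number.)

Risk in treated group = 20/186 = 0.10753; risk in control = 848/1815 = 0.46722.
Absolute risk reduction = 0.46722 − 0.10753 = 0.35969
NNT = 1 / ARR = 1 / 0.35969 = 2.780 → round up → 3

3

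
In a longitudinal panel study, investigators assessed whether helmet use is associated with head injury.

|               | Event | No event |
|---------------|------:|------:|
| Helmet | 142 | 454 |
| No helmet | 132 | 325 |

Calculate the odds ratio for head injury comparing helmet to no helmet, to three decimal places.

Cells: a = 142, b = 454, c = 132, d = 325.
OR = (a·d)/(b·c) = (142 × 325) / (454 × 132) = 46150 / 59928 = 0.77009
Exposure is associated with lower odds of head injury (OR = 0.77 < 1).

0.770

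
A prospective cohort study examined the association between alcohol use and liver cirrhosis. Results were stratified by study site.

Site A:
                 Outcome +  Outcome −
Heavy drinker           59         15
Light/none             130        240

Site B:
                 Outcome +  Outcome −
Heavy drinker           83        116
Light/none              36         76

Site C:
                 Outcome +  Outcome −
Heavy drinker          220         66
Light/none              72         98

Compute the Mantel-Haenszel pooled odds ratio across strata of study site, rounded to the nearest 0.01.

3.52

OR_MH = Σ(aᵢdᵢ/nᵢ) / Σ(bᵢcᵢ/nᵢ), where nᵢ is the stratum total.
Stratum 1 (Site A): n = 444; a·d/n = 59·240/444 = 31.8919; b·c/n = 15·130/444 = 4.3919
Stratum 2 (Site B): n = 311; a·d/n = 83·76/311 = 20.2830; b·c/n = 116·36/311 = 13.4277
Stratum 3 (Site C): n = 456; a·d/n = 220·98/456 = 47.2807; b·c/n = 66·72/456 = 10.4211
OR_MH = (31.8919 + 20.2830 + 47.2807) / (4.3919 + 13.4277 + 10.4211) = 99.4556 / 28.2406 = 3.52172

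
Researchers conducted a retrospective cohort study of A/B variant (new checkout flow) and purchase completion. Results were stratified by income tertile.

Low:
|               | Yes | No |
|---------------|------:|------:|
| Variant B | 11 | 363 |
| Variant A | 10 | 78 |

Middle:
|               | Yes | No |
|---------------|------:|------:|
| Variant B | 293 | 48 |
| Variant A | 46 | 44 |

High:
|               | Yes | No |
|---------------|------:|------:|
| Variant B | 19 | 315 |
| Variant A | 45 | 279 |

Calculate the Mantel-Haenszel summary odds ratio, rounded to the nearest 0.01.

OR_MH = Σ(aᵢdᵢ/nᵢ) / Σ(bᵢcᵢ/nᵢ), where nᵢ is the stratum total.
Stratum 1 (Low): n = 462; a·d/n = 11·78/462 = 1.8571; b·c/n = 363·10/462 = 7.8571
Stratum 2 (Middle): n = 431; a·d/n = 293·44/431 = 29.9118; b·c/n = 48·46/431 = 5.1230
Stratum 3 (High): n = 658; a·d/n = 19·279/658 = 8.0562; b·c/n = 315·45/658 = 21.5426
OR_MH = (1.8571 + 29.9118 + 8.0562) / (7.8571 + 5.1230 + 21.5426) = 39.8252 / 34.5227 = 1.15360

1.15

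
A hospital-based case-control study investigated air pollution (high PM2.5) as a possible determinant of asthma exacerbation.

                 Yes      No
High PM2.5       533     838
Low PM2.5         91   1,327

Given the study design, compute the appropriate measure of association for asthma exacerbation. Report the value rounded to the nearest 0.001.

Cells: a = 533, b = 838, c = 91, d = 1327.
This is a hospital-based case-control study: participants were sampled on outcome status, so risks in the source population cannot be estimated directly — relative risk is not valid here. The odds ratio is the appropriate measure.
OR = (a·d)/(b·c) = (533 × 1327) / (838 × 91) = 707291 / 76258 = 9.27497

9.275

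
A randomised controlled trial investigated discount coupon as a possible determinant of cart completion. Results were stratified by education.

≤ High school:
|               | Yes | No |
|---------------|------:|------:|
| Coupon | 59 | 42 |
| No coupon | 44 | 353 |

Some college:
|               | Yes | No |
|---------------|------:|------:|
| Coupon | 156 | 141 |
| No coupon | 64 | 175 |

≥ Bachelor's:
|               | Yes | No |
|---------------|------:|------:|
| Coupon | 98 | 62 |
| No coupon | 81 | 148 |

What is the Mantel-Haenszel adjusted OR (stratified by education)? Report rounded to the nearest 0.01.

OR_MH = Σ(aᵢdᵢ/nᵢ) / Σ(bᵢcᵢ/nᵢ), where nᵢ is the stratum total.
Stratum 1 (≤ High school): n = 498; a·d/n = 59·353/498 = 41.8213; b·c/n = 42·44/498 = 3.7108
Stratum 2 (Some college): n = 536; a·d/n = 156·175/536 = 50.9328; b·c/n = 141·64/536 = 16.8358
Stratum 3 (≥ Bachelor's): n = 389; a·d/n = 98·148/389 = 37.2853; b·c/n = 62·81/389 = 12.9100
OR_MH = (41.8213 + 50.9328 + 37.2853) / (3.7108 + 16.8358 + 12.9100) = 130.0395 / 33.4567 = 3.88680

3.89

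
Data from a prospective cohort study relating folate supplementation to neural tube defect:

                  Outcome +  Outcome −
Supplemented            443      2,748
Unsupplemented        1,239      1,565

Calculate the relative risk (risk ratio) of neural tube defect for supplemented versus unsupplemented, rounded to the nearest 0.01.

0.31

Cells: a = 443, b = 2748, c = 1239, d = 1565.
Risk in exposed = 443/3191 = 0.13883; risk in unexposed = 1239/2804 = 0.44187.
RR = 0.13883 / 0.44187 = 0.31418
The risk is 69% lower among the exposed than among the unexposed.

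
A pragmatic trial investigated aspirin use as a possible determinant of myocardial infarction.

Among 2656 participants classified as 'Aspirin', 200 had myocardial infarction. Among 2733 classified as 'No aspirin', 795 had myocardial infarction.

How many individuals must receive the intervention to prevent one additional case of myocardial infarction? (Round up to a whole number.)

Risk in treated group = 200/2656 = 0.07530; risk in control = 795/2733 = 0.29089.
Absolute risk reduction = 0.29089 − 0.07530 = 0.21559
NNT = 1 / ARR = 1 / 0.21559 = 4.638 → round up → 5

5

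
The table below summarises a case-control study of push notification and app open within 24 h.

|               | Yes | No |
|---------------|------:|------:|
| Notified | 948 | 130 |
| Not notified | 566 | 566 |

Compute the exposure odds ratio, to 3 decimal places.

Cells: a = 948, b = 130, c = 566, d = 566.
OR = (a·d)/(b·c) = (948 × 566) / (130 × 566) = 536568 / 73580 = 7.29231
The odds of app open within 24 h are about 7.29 times as high in the notified group.

7.292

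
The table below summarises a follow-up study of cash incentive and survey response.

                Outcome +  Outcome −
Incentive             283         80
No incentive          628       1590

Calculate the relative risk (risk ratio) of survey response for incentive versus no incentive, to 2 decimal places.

Cells: a = 283, b = 80, c = 628, d = 1590.
Risk in exposed = 283/363 = 0.77961; risk in unexposed = 628/2218 = 0.28314.
RR = 0.77961 / 0.28314 = 2.75348
The risk among the exposed is 2.75 times that among the unexposed.

2.75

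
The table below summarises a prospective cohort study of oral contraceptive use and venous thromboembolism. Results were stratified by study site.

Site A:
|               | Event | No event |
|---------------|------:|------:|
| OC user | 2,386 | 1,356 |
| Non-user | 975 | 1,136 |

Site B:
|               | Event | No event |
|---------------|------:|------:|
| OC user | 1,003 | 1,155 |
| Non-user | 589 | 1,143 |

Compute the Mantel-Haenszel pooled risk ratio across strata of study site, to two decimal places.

1.38

RR_MH = Σ(aᵢ·n₀ᵢ/nᵢ) / Σ(cᵢ·n₁ᵢ/nᵢ), with n₁ᵢ = aᵢ+bᵢ (exposed), n₀ᵢ = cᵢ+dᵢ (unexposed), nᵢ = n₁ᵢ+n₀ᵢ.
Stratum 1 (Site A): n₁ = 3742, n₀ = 2111, n = 5853; a·n₀/n = 2386·2111/5853 = 860.5580; c·n₁/n = 975·3742/5853 = 623.3470
Stratum 2 (Site B): n₁ = 2158, n₀ = 1732, n = 3890; a·n₀/n = 1003·1732/3890 = 446.5799; c·n₁/n = 589·2158/3890 = 326.7512
RR_MH = (860.5580 + 446.5799) / (623.3470 + 326.7512) = 1307.1380 / 950.0982 = 1.37579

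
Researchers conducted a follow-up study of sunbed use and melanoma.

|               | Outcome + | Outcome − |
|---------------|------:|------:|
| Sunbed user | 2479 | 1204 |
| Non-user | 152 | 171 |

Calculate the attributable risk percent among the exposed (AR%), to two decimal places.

30.09

Cells: a = 2479, b = 1204, c = 152, d = 171.
Risk in exposed = 2479/3683 = 0.67309; risk in unexposed = 152/323 = 0.47059.
RR = 0.67309/0.47059 = 1.43032
AR% = (RR − 1)/RR × 100 = (1.43032 − 1)/1.43032 × 100 = 30.0857%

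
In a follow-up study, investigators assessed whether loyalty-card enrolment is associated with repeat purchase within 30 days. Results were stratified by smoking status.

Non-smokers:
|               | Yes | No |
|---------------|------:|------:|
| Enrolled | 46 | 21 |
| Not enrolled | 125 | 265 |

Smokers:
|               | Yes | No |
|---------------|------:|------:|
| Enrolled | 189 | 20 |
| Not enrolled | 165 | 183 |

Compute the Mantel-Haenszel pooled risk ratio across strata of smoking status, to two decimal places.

RR_MH = Σ(aᵢ·n₀ᵢ/nᵢ) / Σ(cᵢ·n₁ᵢ/nᵢ), with n₁ᵢ = aᵢ+bᵢ (exposed), n₀ᵢ = cᵢ+dᵢ (unexposed), nᵢ = n₁ᵢ+n₀ᵢ.
Stratum 1 (Non-smokers): n₁ = 67, n₀ = 390, n = 457; a·n₀/n = 46·390/457 = 39.2560; c·n₁/n = 125·67/457 = 18.3260
Stratum 2 (Smokers): n₁ = 209, n₀ = 348, n = 557; a·n₀/n = 189·348/557 = 118.0826; c·n₁/n = 165·209/557 = 61.9120
RR_MH = (39.2560 + 118.0826) / (18.3260 + 61.9120) = 157.3386 / 80.2381 = 1.96090

1.96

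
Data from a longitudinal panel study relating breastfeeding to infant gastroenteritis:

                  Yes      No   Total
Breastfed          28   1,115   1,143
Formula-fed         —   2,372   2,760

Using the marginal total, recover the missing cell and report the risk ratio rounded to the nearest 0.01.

The missing cell is in the unexposed row: 2760 − 2372 = 388.
So a = 28, b = 1115, c = 388, d = 2372.
RR = [a/(a+b)] / [c/(c+d)] = (28/1143) / (388/2760) = 0.02450/0.14058 = 0.17426

0.17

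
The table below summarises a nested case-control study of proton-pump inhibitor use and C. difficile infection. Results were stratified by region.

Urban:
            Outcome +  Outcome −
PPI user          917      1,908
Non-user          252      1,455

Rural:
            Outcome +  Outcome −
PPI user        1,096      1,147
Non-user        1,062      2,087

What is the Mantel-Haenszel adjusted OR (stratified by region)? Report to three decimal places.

2.164

OR_MH = Σ(aᵢdᵢ/nᵢ) / Σ(bᵢcᵢ/nᵢ), where nᵢ is the stratum total.
Stratum 1 (Urban): n = 4532; a·d/n = 917·1455/4532 = 294.4031; b·c/n = 1908·252/4532 = 106.0936
Stratum 2 (Rural): n = 5392; a·d/n = 1096·2087/5392 = 424.2122; b·c/n = 1147·1062/5392 = 225.9114
OR_MH = (294.4031 + 424.2122) / (106.0936 + 225.9114) = 718.6153 / 332.0049 = 2.16447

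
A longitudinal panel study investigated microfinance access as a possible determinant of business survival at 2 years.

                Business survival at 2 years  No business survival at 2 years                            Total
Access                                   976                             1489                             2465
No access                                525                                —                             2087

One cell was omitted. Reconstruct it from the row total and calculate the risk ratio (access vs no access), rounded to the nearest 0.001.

The missing cell is in the unexposed row: 2087 − 525 = 1562.
So a = 976, b = 1489, c = 525, d = 1562.
RR = [a/(a+b)] / [c/(c+d)] = (976/2465) / (525/2087) = 0.39594/0.25156 = 1.57397

1.574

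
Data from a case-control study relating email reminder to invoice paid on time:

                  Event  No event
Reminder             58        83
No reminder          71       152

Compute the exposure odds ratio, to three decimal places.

1.496

Cells: a = 58, b = 83, c = 71, d = 152.
OR = (a·d)/(b·c) = (58 × 152) / (83 × 71) = 8816 / 5893 = 1.49601
The odds of invoice paid on time are about 1.50 times as high in the reminder group.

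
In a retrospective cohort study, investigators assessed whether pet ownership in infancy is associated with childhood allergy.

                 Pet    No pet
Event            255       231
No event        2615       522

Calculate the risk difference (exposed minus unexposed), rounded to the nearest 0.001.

-0.218

Reading the table with exposure as columns: a = 255 (Pet, case), b = 2615 (Pet, non-case), c = 231 (No pet, case), d = 522.
Risk in exposed = 255/2870 = 0.088850; risk in unexposed = 231/753 = 0.306773.
Risk difference = 0.088850 − 0.306773 = -0.217923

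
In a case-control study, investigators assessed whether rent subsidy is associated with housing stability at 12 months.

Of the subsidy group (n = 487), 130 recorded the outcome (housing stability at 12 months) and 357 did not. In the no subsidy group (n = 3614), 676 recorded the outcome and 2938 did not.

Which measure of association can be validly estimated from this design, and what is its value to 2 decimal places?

1.58

From the description: a = 130, b = 357, c = 676, d = 2938.
This is a case-control study: participants were sampled on outcome status, so risks in the source population cannot be estimated directly — relative risk is not valid here. The odds ratio is the appropriate measure.
OR = (a·d)/(b·c) = (130 × 2938) / (357 × 676) = 381940 / 241332 = 1.58263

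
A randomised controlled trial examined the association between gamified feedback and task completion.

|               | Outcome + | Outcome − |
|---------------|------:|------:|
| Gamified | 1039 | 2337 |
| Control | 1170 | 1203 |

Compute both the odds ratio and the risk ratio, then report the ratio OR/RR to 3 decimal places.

Cells: a = 1039, b = 2337, c = 1170, d = 1203.
OR = (1039·1203)/(2337·1170) = 1249917/2734290 = 0.45713
Risk in exposed = 1039/3376 = 0.30776; risk in unexposed = 1170/2373 = 0.49305; RR = 0.62420
OR/RR = 0.45713 / 0.62420 = 0.73234
The outcome is not rare, so the OR lies further from 1 than the RR.

0.732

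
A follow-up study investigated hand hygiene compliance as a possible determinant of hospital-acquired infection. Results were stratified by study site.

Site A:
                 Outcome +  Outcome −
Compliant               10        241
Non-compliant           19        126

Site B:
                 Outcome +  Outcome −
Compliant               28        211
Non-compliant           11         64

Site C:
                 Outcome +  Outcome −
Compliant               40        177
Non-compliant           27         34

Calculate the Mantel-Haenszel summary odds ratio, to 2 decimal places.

OR_MH = Σ(aᵢdᵢ/nᵢ) / Σ(bᵢcᵢ/nᵢ), where nᵢ is the stratum total.
Stratum 1 (Site A): n = 396; a·d/n = 10·126/396 = 3.1818; b·c/n = 241·19/396 = 11.5631
Stratum 2 (Site B): n = 314; a·d/n = 28·64/314 = 5.7070; b·c/n = 211·11/314 = 7.3917
Stratum 3 (Site C): n = 278; a·d/n = 40·34/278 = 4.8921; b·c/n = 177·27/278 = 17.1906
OR_MH = (3.1818 + 5.7070 + 4.8921) / (11.5631 + 7.3917 + 17.1906) = 13.7809 / 36.1455 = 0.38126

0.38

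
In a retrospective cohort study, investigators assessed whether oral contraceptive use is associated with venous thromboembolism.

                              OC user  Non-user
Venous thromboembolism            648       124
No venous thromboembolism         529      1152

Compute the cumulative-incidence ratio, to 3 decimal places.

5.665

Reading the table with exposure as columns: a = 648 (OC user, case), b = 529 (OC user, non-case), c = 124 (Non-user, case), d = 1152.
Risk in exposed = 648/1177 = 0.55055; risk in unexposed = 124/1276 = 0.09718.
RR = 0.55055 / 0.09718 = 5.66536
The risk among the exposed is 5.67 times that among the unexposed.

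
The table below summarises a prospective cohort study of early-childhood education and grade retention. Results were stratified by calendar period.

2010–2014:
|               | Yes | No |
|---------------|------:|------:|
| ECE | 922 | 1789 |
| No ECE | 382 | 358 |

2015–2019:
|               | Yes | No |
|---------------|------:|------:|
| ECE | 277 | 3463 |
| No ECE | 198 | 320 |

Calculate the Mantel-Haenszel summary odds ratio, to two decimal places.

0.32

OR_MH = Σ(aᵢdᵢ/nᵢ) / Σ(bᵢcᵢ/nᵢ), where nᵢ is the stratum total.
Stratum 1 (2010–2014): n = 3451; a·d/n = 922·358/3451 = 95.6465; b·c/n = 1789·382/3451 = 198.0290
Stratum 2 (2015–2019): n = 4258; a·d/n = 277·320/4258 = 20.8173; b·c/n = 3463·198/4258 = 161.0319
OR_MH = (95.6465 + 20.8173) / (198.0290 + 161.0319) = 116.4638 / 359.0609 = 0.32436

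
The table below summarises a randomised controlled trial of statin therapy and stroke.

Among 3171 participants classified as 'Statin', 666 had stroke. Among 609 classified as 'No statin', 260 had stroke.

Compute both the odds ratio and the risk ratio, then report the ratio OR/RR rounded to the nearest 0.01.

0.73

From the description: a = 666, b = 2505, c = 260, d = 349.
OR = (666·349)/(2505·260) = 232434/651300 = 0.35688
Risk in exposed = 666/3171 = 0.21003; risk in unexposed = 260/609 = 0.42693; RR = 0.49195
OR/RR = 0.35688 / 0.49195 = 0.72543
The outcome is not rare, so the OR lies further from 1 than the RR.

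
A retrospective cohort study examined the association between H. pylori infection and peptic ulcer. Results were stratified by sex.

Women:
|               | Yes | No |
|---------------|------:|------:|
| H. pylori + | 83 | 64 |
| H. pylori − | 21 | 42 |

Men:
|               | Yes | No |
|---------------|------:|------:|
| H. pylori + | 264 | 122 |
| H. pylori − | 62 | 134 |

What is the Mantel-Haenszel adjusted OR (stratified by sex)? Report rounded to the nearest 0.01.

3.99

OR_MH = Σ(aᵢdᵢ/nᵢ) / Σ(bᵢcᵢ/nᵢ), where nᵢ is the stratum total.
Stratum 1 (Women): n = 210; a·d/n = 83·42/210 = 16.6000; b·c/n = 64·21/210 = 6.4000
Stratum 2 (Men): n = 582; a·d/n = 264·134/582 = 60.7835; b·c/n = 122·62/582 = 12.9966
OR_MH = (16.6000 + 60.7835) / (6.4000 + 12.9966) = 77.3835 / 19.3966 = 3.98955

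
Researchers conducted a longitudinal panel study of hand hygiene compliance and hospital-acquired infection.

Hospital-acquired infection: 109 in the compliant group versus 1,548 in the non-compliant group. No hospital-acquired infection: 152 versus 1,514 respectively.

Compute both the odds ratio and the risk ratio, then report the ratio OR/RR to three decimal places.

From the description: a = 109, b = 152, c = 1548, d = 1514.
OR = (109·1514)/(152·1548) = 165026/235296 = 0.70135
Risk in exposed = 109/261 = 0.41762; risk in unexposed = 1548/3062 = 0.50555; RR = 0.82608
OR/RR = 0.70135 / 0.82608 = 0.84902
The outcome is not rare, so the OR lies further from 1 than the RR.

0.849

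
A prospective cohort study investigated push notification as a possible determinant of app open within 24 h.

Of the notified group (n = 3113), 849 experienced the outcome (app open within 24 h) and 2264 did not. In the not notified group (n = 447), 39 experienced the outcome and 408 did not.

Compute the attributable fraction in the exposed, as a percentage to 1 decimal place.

68.0

From the description: a = 849, b = 2264, c = 39, d = 408.
Risk in exposed = 849/3113 = 0.27273; risk in unexposed = 39/447 = 0.08725.
RR = 0.27273/0.08725 = 3.12587
AR% = (RR − 1)/RR × 100 = (3.12587 − 1)/3.12587 × 100 = 68.0089%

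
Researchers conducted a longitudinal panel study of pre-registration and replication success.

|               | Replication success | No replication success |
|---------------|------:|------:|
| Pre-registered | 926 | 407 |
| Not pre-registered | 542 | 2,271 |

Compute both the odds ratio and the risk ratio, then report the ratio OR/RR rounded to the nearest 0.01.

2.64

Cells: a = 926, b = 407, c = 542, d = 2271.
OR = (926·2271)/(407·542) = 2102946/220594 = 9.53311
Risk in exposed = 926/1333 = 0.69467; risk in unexposed = 542/2813 = 0.19268; RR = 3.60538
OR/RR = 9.53311 / 3.60538 = 2.64413
The outcome is not rare, so the OR lies further from 1 than the RR.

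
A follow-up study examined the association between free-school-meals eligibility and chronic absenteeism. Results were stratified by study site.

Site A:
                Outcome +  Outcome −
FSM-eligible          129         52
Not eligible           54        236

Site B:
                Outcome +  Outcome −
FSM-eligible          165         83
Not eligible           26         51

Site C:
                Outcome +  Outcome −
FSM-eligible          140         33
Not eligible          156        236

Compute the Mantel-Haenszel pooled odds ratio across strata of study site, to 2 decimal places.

OR_MH = Σ(aᵢdᵢ/nᵢ) / Σ(bᵢcᵢ/nᵢ), where nᵢ is the stratum total.
Stratum 1 (Site A): n = 471; a·d/n = 129·236/471 = 64.6369; b·c/n = 52·54/471 = 5.9618
Stratum 2 (Site B): n = 325; a·d/n = 165·51/325 = 25.8923; b·c/n = 83·26/325 = 6.6400
Stratum 3 (Site C): n = 565; a·d/n = 140·236/565 = 58.4779; b·c/n = 33·156/565 = 9.1115
OR_MH = (64.6369 + 25.8923 + 58.4779) / (5.9618 + 6.6400 + 9.1115) = 149.0071 / 21.7133 = 6.86249

6.86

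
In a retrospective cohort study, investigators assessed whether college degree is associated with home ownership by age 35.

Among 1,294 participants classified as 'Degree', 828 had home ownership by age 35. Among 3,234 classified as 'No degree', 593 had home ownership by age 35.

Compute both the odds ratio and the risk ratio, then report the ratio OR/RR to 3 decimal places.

2.268

From the description: a = 828, b = 466, c = 593, d = 2641.
OR = (828·2641)/(466·593) = 2186748/276338 = 7.91331
Risk in exposed = 828/1294 = 0.63988; risk in unexposed = 593/3234 = 0.18336; RR = 3.48965
OR/RR = 7.91331 / 3.48965 = 2.26765
The outcome is not rare, so the OR lies further from 1 than the RR.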